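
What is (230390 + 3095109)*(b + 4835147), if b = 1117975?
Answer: 19797101257878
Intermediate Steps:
(230390 + 3095109)*(b + 4835147) = (230390 + 3095109)*(1117975 + 4835147) = 3325499*5953122 = 19797101257878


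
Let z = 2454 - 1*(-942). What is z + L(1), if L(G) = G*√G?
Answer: 3397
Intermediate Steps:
z = 3396 (z = 2454 + 942 = 3396)
L(G) = G^(3/2)
z + L(1) = 3396 + 1^(3/2) = 3396 + 1 = 3397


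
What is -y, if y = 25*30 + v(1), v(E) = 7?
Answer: -757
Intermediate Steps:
y = 757 (y = 25*30 + 7 = 750 + 7 = 757)
-y = -1*757 = -757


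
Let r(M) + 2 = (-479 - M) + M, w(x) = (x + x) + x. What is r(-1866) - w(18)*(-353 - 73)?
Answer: 22523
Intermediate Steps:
w(x) = 3*x (w(x) = 2*x + x = 3*x)
r(M) = -481 (r(M) = -2 + ((-479 - M) + M) = -2 - 479 = -481)
r(-1866) - w(18)*(-353 - 73) = -481 - 3*18*(-353 - 73) = -481 - 54*(-426) = -481 - 1*(-23004) = -481 + 23004 = 22523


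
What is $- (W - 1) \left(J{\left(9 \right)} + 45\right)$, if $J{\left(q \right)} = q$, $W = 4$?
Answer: $-162$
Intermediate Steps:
$- (W - 1) \left(J{\left(9 \right)} + 45\right) = - (4 - 1) \left(9 + 45\right) = \left(-1\right) 3 \cdot 54 = \left(-3\right) 54 = -162$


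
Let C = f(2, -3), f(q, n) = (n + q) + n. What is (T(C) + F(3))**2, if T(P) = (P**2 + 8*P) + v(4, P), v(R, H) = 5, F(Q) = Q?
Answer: 64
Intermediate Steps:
f(q, n) = q + 2*n
C = -4 (C = 2 + 2*(-3) = 2 - 6 = -4)
T(P) = 5 + P**2 + 8*P (T(P) = (P**2 + 8*P) + 5 = 5 + P**2 + 8*P)
(T(C) + F(3))**2 = ((5 + (-4)**2 + 8*(-4)) + 3)**2 = ((5 + 16 - 32) + 3)**2 = (-11 + 3)**2 = (-8)**2 = 64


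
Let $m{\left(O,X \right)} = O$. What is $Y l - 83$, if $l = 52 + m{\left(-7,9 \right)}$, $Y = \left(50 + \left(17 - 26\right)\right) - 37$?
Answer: $97$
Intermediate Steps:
$Y = 4$ ($Y = \left(50 + \left(17 - 26\right)\right) - 37 = \left(50 - 9\right) - 37 = 41 - 37 = 4$)
$l = 45$ ($l = 52 - 7 = 45$)
$Y l - 83 = 4 \cdot 45 - 83 = 180 - 83 = 97$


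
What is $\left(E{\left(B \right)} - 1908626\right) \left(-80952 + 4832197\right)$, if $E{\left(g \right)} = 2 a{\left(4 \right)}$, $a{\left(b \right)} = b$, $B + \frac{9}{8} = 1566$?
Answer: $-9068311729410$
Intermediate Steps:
$B = \frac{12519}{8}$ ($B = - \frac{9}{8} + 1566 = \frac{12519}{8} \approx 1564.9$)
$E{\left(g \right)} = 8$ ($E{\left(g \right)} = 2 \cdot 4 = 8$)
$\left(E{\left(B \right)} - 1908626\right) \left(-80952 + 4832197\right) = \left(8 - 1908626\right) \left(-80952 + 4832197\right) = \left(-1908618\right) 4751245 = -9068311729410$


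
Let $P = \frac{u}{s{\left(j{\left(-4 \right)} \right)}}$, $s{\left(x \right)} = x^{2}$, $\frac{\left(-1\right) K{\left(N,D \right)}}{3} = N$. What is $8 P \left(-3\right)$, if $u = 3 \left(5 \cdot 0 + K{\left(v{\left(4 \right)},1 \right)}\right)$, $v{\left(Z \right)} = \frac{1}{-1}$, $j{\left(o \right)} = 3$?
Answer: $-24$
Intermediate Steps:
$v{\left(Z \right)} = -1$
$K{\left(N,D \right)} = - 3 N$
$u = 9$ ($u = 3 \left(5 \cdot 0 - -3\right) = 3 \left(0 + 3\right) = 3 \cdot 3 = 9$)
$P = 1$ ($P = \frac{9}{3^{2}} = \frac{9}{9} = 9 \cdot \frac{1}{9} = 1$)
$8 P \left(-3\right) = 8 \cdot 1 \left(-3\right) = 8 \left(-3\right) = -24$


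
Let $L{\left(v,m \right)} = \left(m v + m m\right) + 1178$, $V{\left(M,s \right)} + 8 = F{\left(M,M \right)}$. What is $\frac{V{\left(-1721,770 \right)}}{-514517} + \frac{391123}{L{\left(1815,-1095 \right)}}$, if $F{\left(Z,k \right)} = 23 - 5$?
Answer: $- \frac{201247304811}{405039101774} \approx -0.49686$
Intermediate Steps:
$F{\left(Z,k \right)} = 18$
$V{\left(M,s \right)} = 10$ ($V{\left(M,s \right)} = -8 + 18 = 10$)
$L{\left(v,m \right)} = 1178 + m^{2} + m v$ ($L{\left(v,m \right)} = \left(m v + m^{2}\right) + 1178 = \left(m^{2} + m v\right) + 1178 = 1178 + m^{2} + m v$)
$\frac{V{\left(-1721,770 \right)}}{-514517} + \frac{391123}{L{\left(1815,-1095 \right)}} = \frac{10}{-514517} + \frac{391123}{1178 + \left(-1095\right)^{2} - 1987425} = 10 \left(- \frac{1}{514517}\right) + \frac{391123}{1178 + 1199025 - 1987425} = - \frac{10}{514517} + \frac{391123}{-787222} = - \frac{10}{514517} + 391123 \left(- \frac{1}{787222}\right) = - \frac{10}{514517} - \frac{391123}{787222} = - \frac{201247304811}{405039101774}$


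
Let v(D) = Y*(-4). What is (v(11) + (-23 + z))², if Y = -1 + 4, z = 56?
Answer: 441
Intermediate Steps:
Y = 3
v(D) = -12 (v(D) = 3*(-4) = -12)
(v(11) + (-23 + z))² = (-12 + (-23 + 56))² = (-12 + 33)² = 21² = 441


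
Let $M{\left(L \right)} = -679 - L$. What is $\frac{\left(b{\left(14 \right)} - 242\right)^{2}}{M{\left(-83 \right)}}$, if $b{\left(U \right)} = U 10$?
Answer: $- \frac{2601}{149} \approx -17.456$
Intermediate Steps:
$b{\left(U \right)} = 10 U$
$\frac{\left(b{\left(14 \right)} - 242\right)^{2}}{M{\left(-83 \right)}} = \frac{\left(10 \cdot 14 - 242\right)^{2}}{-679 - -83} = \frac{\left(140 - 242\right)^{2}}{-679 + 83} = \frac{\left(-102\right)^{2}}{-596} = 10404 \left(- \frac{1}{596}\right) = - \frac{2601}{149}$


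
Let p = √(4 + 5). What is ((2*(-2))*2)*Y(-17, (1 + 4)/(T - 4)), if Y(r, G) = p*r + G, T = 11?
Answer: 2816/7 ≈ 402.29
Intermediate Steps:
p = 3 (p = √9 = 3)
Y(r, G) = G + 3*r (Y(r, G) = 3*r + G = G + 3*r)
((2*(-2))*2)*Y(-17, (1 + 4)/(T - 4)) = ((2*(-2))*2)*((1 + 4)/(11 - 4) + 3*(-17)) = (-4*2)*(5/7 - 51) = -8*(5*(⅐) - 51) = -8*(5/7 - 51) = -8*(-352/7) = 2816/7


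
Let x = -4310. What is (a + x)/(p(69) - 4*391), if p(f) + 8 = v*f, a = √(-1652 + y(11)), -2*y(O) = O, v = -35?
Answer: 4310/3987 - I*√6630/7974 ≈ 1.081 - 0.010211*I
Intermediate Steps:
y(O) = -O/2
a = I*√6630/2 (a = √(-1652 - ½*11) = √(-1652 - 11/2) = √(-3315/2) = I*√6630/2 ≈ 40.712*I)
p(f) = -8 - 35*f
(a + x)/(p(69) - 4*391) = (I*√6630/2 - 4310)/((-8 - 35*69) - 4*391) = (-4310 + I*√6630/2)/((-8 - 2415) - 1564) = (-4310 + I*√6630/2)/(-2423 - 1564) = (-4310 + I*√6630/2)/(-3987) = (-4310 + I*√6630/2)*(-1/3987) = 4310/3987 - I*√6630/7974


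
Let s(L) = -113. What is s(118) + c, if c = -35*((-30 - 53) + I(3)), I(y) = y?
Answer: 2687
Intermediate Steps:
c = 2800 (c = -35*((-30 - 53) + 3) = -35*(-83 + 3) = -35*(-80) = 2800)
s(118) + c = -113 + 2800 = 2687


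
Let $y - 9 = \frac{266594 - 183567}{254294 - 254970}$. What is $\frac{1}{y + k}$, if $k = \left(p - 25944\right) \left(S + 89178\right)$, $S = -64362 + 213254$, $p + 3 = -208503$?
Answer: $- \frac{676}{37731285850943} \approx -1.7916 \cdot 10^{-11}$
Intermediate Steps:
$p = -208506$ ($p = -3 - 208503 = -208506$)
$S = 148892$
$y = - \frac{76943}{676}$ ($y = 9 + \frac{266594 - 183567}{254294 - 254970} = 9 + \frac{83027}{-676} = 9 + 83027 \left(- \frac{1}{676}\right) = 9 - \frac{83027}{676} = - \frac{76943}{676} \approx -113.82$)
$k = -55815511500$ ($k = \left(-208506 - 25944\right) \left(148892 + 89178\right) = \left(-208506 - 25944\right) 238070 = \left(-234450\right) 238070 = -55815511500$)
$\frac{1}{y + k} = \frac{1}{- \frac{76943}{676} - 55815511500} = \frac{1}{- \frac{37731285850943}{676}} = - \frac{676}{37731285850943}$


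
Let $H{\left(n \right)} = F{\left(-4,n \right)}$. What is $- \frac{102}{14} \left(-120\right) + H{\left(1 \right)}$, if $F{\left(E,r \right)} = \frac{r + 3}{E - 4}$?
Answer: $\frac{12233}{14} \approx 873.79$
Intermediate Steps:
$F{\left(E,r \right)} = \frac{3 + r}{-4 + E}$
$H{\left(n \right)} = - \frac{3}{8} - \frac{n}{8}$ ($H{\left(n \right)} = \frac{3 + n}{-4 - 4} = \frac{3 + n}{-8} = - \frac{3 + n}{8} = - \frac{3}{8} - \frac{n}{8}$)
$- \frac{102}{14} \left(-120\right) + H{\left(1 \right)} = - \frac{102}{14} \left(-120\right) - \frac{1}{2} = \left(-102\right) \frac{1}{14} \left(-120\right) - \frac{1}{2} = \left(- \frac{51}{7}\right) \left(-120\right) - \frac{1}{2} = \frac{6120}{7} - \frac{1}{2} = \frac{12233}{14}$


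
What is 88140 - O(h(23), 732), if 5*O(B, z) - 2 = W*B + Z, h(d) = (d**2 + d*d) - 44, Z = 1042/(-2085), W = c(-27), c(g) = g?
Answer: 975939502/10425 ≈ 93615.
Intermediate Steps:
W = -27
Z = -1042/2085 (Z = 1042*(-1/2085) = -1042/2085 ≈ -0.49976)
h(d) = -44 + 2*d**2 (h(d) = (d**2 + d**2) - 44 = 2*d**2 - 44 = -44 + 2*d**2)
O(B, z) = 3128/10425 - 27*B/5 (O(B, z) = 2/5 + (-27*B - 1042/2085)/5 = 2/5 + (-1042/2085 - 27*B)/5 = 2/5 + (-1042/10425 - 27*B/5) = 3128/10425 - 27*B/5)
88140 - O(h(23), 732) = 88140 - (3128/10425 - 27*(-44 + 2*23**2)/5) = 88140 - (3128/10425 - 27*(-44 + 2*529)/5) = 88140 - (3128/10425 - 27*(-44 + 1058)/5) = 88140 - (3128/10425 - 27/5*1014) = 88140 - (3128/10425 - 27378/5) = 88140 - 1*(-57080002/10425) = 88140 + 57080002/10425 = 975939502/10425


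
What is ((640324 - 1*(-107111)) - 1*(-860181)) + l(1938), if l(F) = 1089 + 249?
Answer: 1608954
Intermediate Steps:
l(F) = 1338
((640324 - 1*(-107111)) - 1*(-860181)) + l(1938) = ((640324 - 1*(-107111)) - 1*(-860181)) + 1338 = ((640324 + 107111) + 860181) + 1338 = (747435 + 860181) + 1338 = 1607616 + 1338 = 1608954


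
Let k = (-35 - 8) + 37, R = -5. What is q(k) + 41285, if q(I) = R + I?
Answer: 41274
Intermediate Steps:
k = -6 (k = -43 + 37 = -6)
q(I) = -5 + I
q(k) + 41285 = (-5 - 6) + 41285 = -11 + 41285 = 41274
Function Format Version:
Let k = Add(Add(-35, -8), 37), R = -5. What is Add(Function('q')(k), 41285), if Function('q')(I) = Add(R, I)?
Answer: 41274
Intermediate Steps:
k = -6 (k = Add(-43, 37) = -6)
Function('q')(I) = Add(-5, I)
Add(Function('q')(k), 41285) = Add(Add(-5, -6), 41285) = Add(-11, 41285) = 41274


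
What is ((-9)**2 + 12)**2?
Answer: 8649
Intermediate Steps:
((-9)**2 + 12)**2 = (81 + 12)**2 = 93**2 = 8649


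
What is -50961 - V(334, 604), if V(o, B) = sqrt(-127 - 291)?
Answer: -50961 - I*sqrt(418) ≈ -50961.0 - 20.445*I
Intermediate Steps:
V(o, B) = I*sqrt(418) (V(o, B) = sqrt(-418) = I*sqrt(418))
-50961 - V(334, 604) = -50961 - I*sqrt(418)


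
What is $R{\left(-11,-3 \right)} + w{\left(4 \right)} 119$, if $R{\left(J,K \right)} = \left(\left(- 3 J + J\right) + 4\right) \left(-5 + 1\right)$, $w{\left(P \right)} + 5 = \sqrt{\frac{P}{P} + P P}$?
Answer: $-699 + 119 \sqrt{17} \approx -208.35$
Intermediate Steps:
$w{\left(P \right)} = -5 + \sqrt{1 + P^{2}}$ ($w{\left(P \right)} = -5 + \sqrt{\frac{P}{P} + P P} = -5 + \sqrt{1 + P^{2}}$)
$R{\left(J,K \right)} = -16 + 8 J$ ($R{\left(J,K \right)} = \left(- 2 J + 4\right) \left(-4\right) = \left(4 - 2 J\right) \left(-4\right) = -16 + 8 J$)
$R{\left(-11,-3 \right)} + w{\left(4 \right)} 119 = \left(-16 + 8 \left(-11\right)\right) + \left(-5 + \sqrt{1 + 4^{2}}\right) 119 = \left(-16 - 88\right) + \left(-5 + \sqrt{1 + 16}\right) 119 = -104 + \left(-5 + \sqrt{17}\right) 119 = -104 - \left(595 - 119 \sqrt{17}\right) = -699 + 119 \sqrt{17}$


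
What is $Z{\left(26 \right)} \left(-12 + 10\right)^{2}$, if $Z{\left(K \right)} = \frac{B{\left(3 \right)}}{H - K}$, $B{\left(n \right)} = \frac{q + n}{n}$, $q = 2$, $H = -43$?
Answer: $- \frac{20}{207} \approx -0.096618$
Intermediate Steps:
$B{\left(n \right)} = \frac{2 + n}{n}$
$Z{\left(K \right)} = \frac{5}{3 \left(-43 - K\right)}$ ($Z{\left(K \right)} = \frac{\frac{1}{3} \left(2 + 3\right)}{-43 - K} = \frac{\frac{1}{3} \cdot 5}{-43 - K} = \frac{5}{3 \left(-43 - K\right)}$)
$Z{\left(26 \right)} \left(-12 + 10\right)^{2} = - \frac{5}{129 + 3 \cdot 26} \left(-12 + 10\right)^{2} = - \frac{5}{129 + 78} \left(-2\right)^{2} = - \frac{5}{207} \cdot 4 = \left(-5\right) \frac{1}{207} \cdot 4 = \left(- \frac{5}{207}\right) 4 = - \frac{20}{207}$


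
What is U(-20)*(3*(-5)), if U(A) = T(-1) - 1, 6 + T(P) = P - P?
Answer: 105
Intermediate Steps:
T(P) = -6 (T(P) = -6 + (P - P) = -6 + 0 = -6)
U(A) = -7 (U(A) = -6 - 1 = -7)
U(-20)*(3*(-5)) = -21*(-5) = -7*(-15) = 105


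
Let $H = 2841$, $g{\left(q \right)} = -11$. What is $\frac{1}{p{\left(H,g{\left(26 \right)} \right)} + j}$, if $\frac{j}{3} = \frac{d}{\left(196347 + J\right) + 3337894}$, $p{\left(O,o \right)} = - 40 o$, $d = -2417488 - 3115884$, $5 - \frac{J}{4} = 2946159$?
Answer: $\frac{2750125}{1215588372} \approx 0.0022624$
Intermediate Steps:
$J = -11784616$ ($J = 20 - 11784636 = -11784616$)
$d = -5533372$
$j = \frac{5533372}{2750125}$ ($j = 3 \left(- \frac{5533372}{\left(196347 - 11784616\right) + 3337894}\right) = 3 \left(- \frac{5533372}{-11588269 + 3337894}\right) = 3 \left(- \frac{5533372}{-8250375}\right) = 3 \left(\left(-5533372\right) \left(- \frac{1}{8250375}\right)\right) = 3 \cdot \frac{5533372}{8250375} = \frac{5533372}{2750125} \approx 2.012$)
$\frac{1}{p{\left(H,g{\left(26 \right)} \right)} + j} = \frac{1}{\left(-40\right) \left(-11\right) + \frac{5533372}{2750125}} = \frac{1}{440 + \frac{5533372}{2750125}} = \frac{1}{\frac{1215588372}{2750125}} = \frac{2750125}{1215588372}$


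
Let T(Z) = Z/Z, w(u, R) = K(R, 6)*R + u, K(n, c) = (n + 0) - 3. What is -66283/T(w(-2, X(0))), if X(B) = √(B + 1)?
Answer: -66283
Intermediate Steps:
K(n, c) = -3 + n (K(n, c) = n - 3 = -3 + n)
X(B) = √(1 + B)
w(u, R) = u + R*(-3 + R) (w(u, R) = (-3 + R)*R + u = R*(-3 + R) + u = u + R*(-3 + R))
T(Z) = 1
-66283/T(w(-2, X(0))) = -66283/1 = -66283*1 = -66283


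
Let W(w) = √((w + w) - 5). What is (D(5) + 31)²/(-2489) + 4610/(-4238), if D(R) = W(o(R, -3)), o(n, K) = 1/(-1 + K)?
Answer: -15523699/10548382 - 31*I*√22/2489 ≈ -1.4717 - 0.058418*I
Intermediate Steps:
W(w) = √(-5 + 2*w) (W(w) = √(2*w - 5) = √(-5 + 2*w))
D(R) = I*√22/2 (D(R) = √(-5 + 2/(-1 - 3)) = √(-5 + 2/(-4)) = √(-5 + 2*(-¼)) = √(-5 - ½) = √(-11/2) = I*√22/2)
(D(5) + 31)²/(-2489) + 4610/(-4238) = (I*√22/2 + 31)²/(-2489) + 4610/(-4238) = (31 + I*√22/2)²*(-1/2489) + 4610*(-1/4238) = -(31 + I*√22/2)²/2489 - 2305/2119 = -2305/2119 - (31 + I*√22/2)²/2489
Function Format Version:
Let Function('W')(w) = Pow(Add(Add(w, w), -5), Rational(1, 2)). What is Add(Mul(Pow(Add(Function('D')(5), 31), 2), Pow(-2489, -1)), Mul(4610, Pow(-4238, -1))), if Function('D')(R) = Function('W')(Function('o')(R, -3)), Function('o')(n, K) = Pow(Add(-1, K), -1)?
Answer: Add(Rational(-15523699, 10548382), Mul(Rational(-31, 2489), I, Pow(22, Rational(1, 2)))) ≈ Add(-1.4717, Mul(-0.058418, I))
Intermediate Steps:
Function('W')(w) = Pow(Add(-5, Mul(2, w)), Rational(1, 2)) (Function('W')(w) = Pow(Add(Mul(2, w), -5), Rational(1, 2)) = Pow(Add(-5, Mul(2, w)), Rational(1, 2)))
Function('D')(R) = Mul(Rational(1, 2), I, Pow(22, Rational(1, 2))) (Function('D')(R) = Pow(Add(-5, Mul(2, Pow(Add(-1, -3), -1))), Rational(1, 2)) = Pow(Add(-5, Mul(2, Pow(-4, -1))), Rational(1, 2)) = Pow(Add(-5, Mul(2, Rational(-1, 4))), Rational(1, 2)) = Pow(Add(-5, Rational(-1, 2)), Rational(1, 2)) = Pow(Rational(-11, 2), Rational(1, 2)) = Mul(Rational(1, 2), I, Pow(22, Rational(1, 2))))
Add(Mul(Pow(Add(Function('D')(5), 31), 2), Pow(-2489, -1)), Mul(4610, Pow(-4238, -1))) = Add(Mul(Pow(Add(Mul(Rational(1, 2), I, Pow(22, Rational(1, 2))), 31), 2), Pow(-2489, -1)), Mul(4610, Pow(-4238, -1))) = Add(Mul(Pow(Add(31, Mul(Rational(1, 2), I, Pow(22, Rational(1, 2)))), 2), Rational(-1, 2489)), Mul(4610, Rational(-1, 4238))) = Add(Mul(Rational(-1, 2489), Pow(Add(31, Mul(Rational(1, 2), I, Pow(22, Rational(1, 2)))), 2)), Rational(-2305, 2119)) = Add(Rational(-2305, 2119), Mul(Rational(-1, 2489), Pow(Add(31, Mul(Rational(1, 2), I, Pow(22, Rational(1, 2)))), 2)))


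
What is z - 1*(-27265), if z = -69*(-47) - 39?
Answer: 30469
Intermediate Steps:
z = 3204 (z = 3243 - 39 = 3204)
z - 1*(-27265) = 3204 - 1*(-27265) = 3204 + 27265 = 30469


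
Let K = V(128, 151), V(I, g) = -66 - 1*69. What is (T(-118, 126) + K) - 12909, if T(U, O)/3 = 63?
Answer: -12855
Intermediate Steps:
V(I, g) = -135 (V(I, g) = -66 - 69 = -135)
T(U, O) = 189 (T(U, O) = 3*63 = 189)
K = -135
(T(-118, 126) + K) - 12909 = (189 - 135) - 12909 = 54 - 12909 = -12855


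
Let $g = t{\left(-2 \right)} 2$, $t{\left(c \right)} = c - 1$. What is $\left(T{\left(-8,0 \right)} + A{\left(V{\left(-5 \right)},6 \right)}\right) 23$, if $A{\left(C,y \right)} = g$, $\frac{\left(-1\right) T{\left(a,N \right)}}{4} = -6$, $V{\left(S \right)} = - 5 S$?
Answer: $414$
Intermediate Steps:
$t{\left(c \right)} = -1 + c$ ($t{\left(c \right)} = c - 1 = -1 + c$)
$T{\left(a,N \right)} = 24$ ($T{\left(a,N \right)} = \left(-4\right) \left(-6\right) = 24$)
$g = -6$ ($g = \left(-1 - 2\right) 2 = \left(-3\right) 2 = -6$)
$A{\left(C,y \right)} = -6$
$\left(T{\left(-8,0 \right)} + A{\left(V{\left(-5 \right)},6 \right)}\right) 23 = \left(24 - 6\right) 23 = 18 \cdot 23 = 414$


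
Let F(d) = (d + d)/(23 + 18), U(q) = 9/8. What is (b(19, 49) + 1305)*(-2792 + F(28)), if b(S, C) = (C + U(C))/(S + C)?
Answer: -5079505471/1394 ≈ -3.6438e+6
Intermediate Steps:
U(q) = 9/8 (U(q) = 9*(⅛) = 9/8)
F(d) = 2*d/41 (F(d) = (2*d)/41 = (2*d)*(1/41) = 2*d/41)
b(S, C) = (9/8 + C)/(C + S) (b(S, C) = (C + 9/8)/(S + C) = (9/8 + C)/(C + S))
(b(19, 49) + 1305)*(-2792 + F(28)) = ((9/8 + 49)/(49 + 19) + 1305)*(-2792 + (2/41)*28) = ((401/8)/68 + 1305)*(-2792 + 56/41) = ((1/68)*(401/8) + 1305)*(-114416/41) = (401/544 + 1305)*(-114416/41) = (710321/544)*(-114416/41) = -5079505471/1394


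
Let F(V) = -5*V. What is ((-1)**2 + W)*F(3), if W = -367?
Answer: 5490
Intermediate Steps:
((-1)**2 + W)*F(3) = ((-1)**2 - 367)*(-5*3) = (1 - 367)*(-15) = -366*(-15) = 5490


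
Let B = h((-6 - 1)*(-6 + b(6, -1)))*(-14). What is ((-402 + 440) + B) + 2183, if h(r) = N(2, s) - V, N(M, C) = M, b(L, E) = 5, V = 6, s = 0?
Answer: 2277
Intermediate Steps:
h(r) = -4 (h(r) = 2 - 1*6 = 2 - 6 = -4)
B = 56 (B = -4*(-14) = 56)
((-402 + 440) + B) + 2183 = ((-402 + 440) + 56) + 2183 = (38 + 56) + 2183 = 94 + 2183 = 2277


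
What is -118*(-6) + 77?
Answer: 785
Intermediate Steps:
-118*(-6) + 77 = 708 + 77 = 785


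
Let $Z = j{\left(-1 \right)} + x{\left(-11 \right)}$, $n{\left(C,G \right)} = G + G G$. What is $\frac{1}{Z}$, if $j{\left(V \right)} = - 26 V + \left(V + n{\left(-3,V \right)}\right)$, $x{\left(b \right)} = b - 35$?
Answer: $- \frac{1}{21} \approx -0.047619$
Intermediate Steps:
$n{\left(C,G \right)} = G + G^{2}$
$x{\left(b \right)} = -35 + b$
$j{\left(V \right)} = - 25 V + V \left(1 + V\right)$ ($j{\left(V \right)} = - 26 V + \left(V + V \left(1 + V\right)\right) = - 25 V + V \left(1 + V\right)$)
$Z = -21$ ($Z = - (-24 - 1) - 46 = \left(-1\right) \left(-25\right) - 46 = 25 - 46 = -21$)
$\frac{1}{Z} = \frac{1}{-21} = - \frac{1}{21}$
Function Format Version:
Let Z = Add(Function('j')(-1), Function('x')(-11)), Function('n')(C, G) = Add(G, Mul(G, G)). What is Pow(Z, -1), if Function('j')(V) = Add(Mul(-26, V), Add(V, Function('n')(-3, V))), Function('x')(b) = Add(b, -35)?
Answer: Rational(-1, 21) ≈ -0.047619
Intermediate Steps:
Function('n')(C, G) = Add(G, Pow(G, 2))
Function('x')(b) = Add(-35, b)
Function('j')(V) = Add(Mul(-25, V), Mul(V, Add(1, V))) (Function('j')(V) = Add(Mul(-26, V), Add(V, Mul(V, Add(1, V)))) = Add(Mul(-25, V), Mul(V, Add(1, V))))
Z = -21 (Z = Add(Mul(-1, Add(-24, -1)), Add(-35, -11)) = Add(Mul(-1, -25), -46) = Add(25, -46) = -21)
Pow(Z, -1) = Pow(-21, -1) = Rational(-1, 21)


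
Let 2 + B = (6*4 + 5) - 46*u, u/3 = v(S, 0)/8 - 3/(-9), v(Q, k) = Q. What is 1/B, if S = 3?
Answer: -4/283 ≈ -0.014134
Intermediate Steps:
u = 17/8 (u = 3*(3/8 - 3/(-9)) = 3*(3*(⅛) - 3*(-⅑)) = 3*(3/8 + ⅓) = 3*(17/24) = 17/8 ≈ 2.1250)
B = -283/4 (B = -2 + ((6*4 + 5) - 46*17/8) = -2 + ((24 + 5) - 391/4) = -2 + (29 - 391/4) = -2 - 275/4 = -283/4 ≈ -70.750)
1/B = 1/(-283/4) = -4/283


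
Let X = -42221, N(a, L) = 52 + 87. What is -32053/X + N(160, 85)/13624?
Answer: 442558791/575218904 ≈ 0.76937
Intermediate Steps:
N(a, L) = 139
-32053/X + N(160, 85)/13624 = -32053/(-42221) + 139/13624 = -32053*(-1/42221) + 139*(1/13624) = 32053/42221 + 139/13624 = 442558791/575218904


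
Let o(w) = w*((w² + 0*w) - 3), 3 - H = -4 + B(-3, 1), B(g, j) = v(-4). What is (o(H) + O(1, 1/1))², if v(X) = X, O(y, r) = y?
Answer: 1687401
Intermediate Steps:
B(g, j) = -4
H = 11 (H = 3 - (-4 - 4) = 3 - 1*(-8) = 3 + 8 = 11)
o(w) = w*(-3 + w²) (o(w) = w*((w² + 0) - 3) = w*(w² - 3) = w*(-3 + w²))
(o(H) + O(1, 1/1))² = (11*(-3 + 11²) + 1)² = (11*(-3 + 121) + 1)² = (11*118 + 1)² = (1298 + 1)² = 1299² = 1687401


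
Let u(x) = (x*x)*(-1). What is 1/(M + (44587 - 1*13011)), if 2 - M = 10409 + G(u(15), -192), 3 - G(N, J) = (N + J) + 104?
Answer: 1/20853 ≈ 4.7955e-5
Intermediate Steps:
u(x) = -x² (u(x) = x²*(-1) = -x²)
G(N, J) = -101 - J - N (G(N, J) = 3 - ((N + J) + 104) = 3 - ((J + N) + 104) = 3 - (104 + J + N) = 3 + (-104 - J - N) = -101 - J - N)
M = -10723 (M = 2 - (10409 + (-101 - 1*(-192) - (-1)*15²)) = 2 - (10409 + (-101 + 192 - (-1)*225)) = 2 - (10409 + (-101 + 192 - 1*(-225))) = 2 - (10409 + (-101 + 192 + 225)) = 2 - (10409 + 316) = 2 - 1*10725 = 2 - 10725 = -10723)
1/(M + (44587 - 1*13011)) = 1/(-10723 + (44587 - 1*13011)) = 1/(-10723 + (44587 - 13011)) = 1/(-10723 + 31576) = 1/20853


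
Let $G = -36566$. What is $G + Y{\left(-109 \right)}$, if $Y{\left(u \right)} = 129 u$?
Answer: $-50627$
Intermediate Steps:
$G + Y{\left(-109 \right)} = -36566 + 129 \left(-109\right) = -36566 - 14061 = -50627$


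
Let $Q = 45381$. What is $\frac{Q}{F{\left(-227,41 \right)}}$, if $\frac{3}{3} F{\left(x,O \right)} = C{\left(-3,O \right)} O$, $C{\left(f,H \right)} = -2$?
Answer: $- \frac{45381}{82} \approx -553.43$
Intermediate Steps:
$F{\left(x,O \right)} = - 2 O$
$\frac{Q}{F{\left(-227,41 \right)}} = \frac{45381}{\left(-2\right) 41} = \frac{45381}{-82} = 45381 \left(- \frac{1}{82}\right) = - \frac{45381}{82}$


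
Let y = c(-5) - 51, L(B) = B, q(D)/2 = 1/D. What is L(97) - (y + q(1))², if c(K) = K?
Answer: -2819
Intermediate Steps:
q(D) = 2/D
y = -56 (y = -5 - 51 = -56)
L(97) - (y + q(1))² = 97 - (-56 + 2/1)² = 97 - (-56 + 2*1)² = 97 - (-56 + 2)² = 97 - 1*(-54)² = 97 - 1*2916 = 97 - 2916 = -2819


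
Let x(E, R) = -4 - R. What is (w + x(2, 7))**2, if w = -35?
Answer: 2116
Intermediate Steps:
(w + x(2, 7))**2 = (-35 + (-4 - 1*7))**2 = (-35 + (-4 - 7))**2 = (-35 - 11)**2 = (-46)**2 = 2116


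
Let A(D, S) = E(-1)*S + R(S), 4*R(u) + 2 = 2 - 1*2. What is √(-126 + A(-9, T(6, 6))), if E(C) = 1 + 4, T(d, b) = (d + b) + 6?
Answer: I*√146/2 ≈ 6.0415*I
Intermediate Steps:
R(u) = -½ (R(u) = -½ + (2 - 1*2)/4 = -½ + (2 - 2)/4 = -½ + (¼)*0 = -½ + 0 = -½)
T(d, b) = 6 + b + d (T(d, b) = (b + d) + 6 = 6 + b + d)
E(C) = 5
A(D, S) = -½ + 5*S (A(D, S) = 5*S - ½ = -½ + 5*S)
√(-126 + A(-9, T(6, 6))) = √(-126 + (-½ + 5*(6 + 6 + 6))) = √(-126 + (-½ + 5*18)) = √(-126 + (-½ + 90)) = √(-126 + 179/2) = √(-73/2) = I*√146/2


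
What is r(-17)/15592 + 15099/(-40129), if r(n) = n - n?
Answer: -15099/40129 ≈ -0.37626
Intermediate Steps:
r(n) = 0
r(-17)/15592 + 15099/(-40129) = 0/15592 + 15099/(-40129) = 0*(1/15592) + 15099*(-1/40129) = 0 - 15099/40129 = -15099/40129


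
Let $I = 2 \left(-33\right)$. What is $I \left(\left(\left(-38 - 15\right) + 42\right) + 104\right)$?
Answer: $-6138$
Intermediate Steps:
$I = -66$
$I \left(\left(\left(-38 - 15\right) + 42\right) + 104\right) = - 66 \left(\left(\left(-38 - 15\right) + 42\right) + 104\right) = - 66 \left(\left(-53 + 42\right) + 104\right) = - 66 \left(-11 + 104\right) = \left(-66\right) 93 = -6138$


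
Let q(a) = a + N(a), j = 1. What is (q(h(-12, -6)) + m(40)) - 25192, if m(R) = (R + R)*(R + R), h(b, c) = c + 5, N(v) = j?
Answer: -18792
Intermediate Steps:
N(v) = 1
h(b, c) = 5 + c
m(R) = 4*R² (m(R) = (2*R)*(2*R) = 4*R²)
q(a) = 1 + a (q(a) = a + 1 = 1 + a)
(q(h(-12, -6)) + m(40)) - 25192 = ((1 + (5 - 6)) + 4*40²) - 25192 = ((1 - 1) + 4*1600) - 25192 = (0 + 6400) - 25192 = 6400 - 25192 = -18792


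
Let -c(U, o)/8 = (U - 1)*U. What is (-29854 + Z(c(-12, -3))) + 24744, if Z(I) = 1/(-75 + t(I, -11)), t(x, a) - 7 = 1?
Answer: -342371/67 ≈ -5110.0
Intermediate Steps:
t(x, a) = 8 (t(x, a) = 7 + 1 = 8)
c(U, o) = -8*U*(-1 + U) (c(U, o) = -8*(U - 1)*U = -8*(-1 + U)*U = -8*U*(-1 + U))
Z(I) = -1/67 (Z(I) = 1/(-75 + 8) = 1/(-67) = -1/67)
(-29854 + Z(c(-12, -3))) + 24744 = (-29854 - 1/67) + 24744 = -2000219/67 + 24744 = -342371/67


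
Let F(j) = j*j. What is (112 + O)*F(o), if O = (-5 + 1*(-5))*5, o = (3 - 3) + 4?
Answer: 992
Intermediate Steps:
o = 4 (o = 0 + 4 = 4)
F(j) = j²
O = -50 (O = (-5 - 5)*5 = -10*5 = -50)
(112 + O)*F(o) = (112 - 50)*4² = 62*16 = 992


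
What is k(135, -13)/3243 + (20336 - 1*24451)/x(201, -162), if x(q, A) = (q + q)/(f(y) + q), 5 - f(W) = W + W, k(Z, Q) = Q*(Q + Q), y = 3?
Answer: -148269618/72427 ≈ -2047.2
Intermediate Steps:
k(Z, Q) = 2*Q**2 (k(Z, Q) = Q*(2*Q) = 2*Q**2)
f(W) = 5 - 2*W (f(W) = 5 - (W + W) = 5 - 2*W)
x(q, A) = 2*q/(-1 + q) (x(q, A) = (q + q)/((5 - 2*3) + q) = (2*q)/((5 - 6) + q) = (2*q)/(-1 + q) = 2*q/(-1 + q))
k(135, -13)/3243 + (20336 - 1*24451)/x(201, -162) = (2*(-13)**2)/3243 + (20336 - 1*24451)/((2*201/(-1 + 201))) = (2*169)*(1/3243) + (20336 - 24451)/((2*201/200)) = 338*(1/3243) - 4115/(2*201*(1/200)) = 338/3243 - 4115/201/100 = 338/3243 - 4115*100/201 = 338/3243 - 411500/201 = -148269618/72427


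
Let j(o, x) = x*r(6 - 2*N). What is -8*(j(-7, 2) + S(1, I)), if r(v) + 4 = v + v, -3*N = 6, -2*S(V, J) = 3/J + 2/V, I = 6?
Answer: -246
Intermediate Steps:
S(V, J) = -1/V - 3/(2*J) (S(V, J) = -(3/J + 2/V)/2 = -(2/V + 3/J)/2 = -1/V - 3/(2*J))
N = -2 (N = -1/3*6 = -2)
r(v) = -4 + 2*v (r(v) = -4 + (v + v) = -4 + 2*v)
j(o, x) = 16*x (j(o, x) = x*(-4 + 2*(6 - 2*(-2))) = x*(-4 + 2*(6 + 4)) = x*(-4 + 2*10) = x*(-4 + 20) = x*16 = 16*x)
-8*(j(-7, 2) + S(1, I)) = -8*(16*2 + (-1/1 - 3/2/6)) = -8*(32 + (-1*1 - 3/2*1/6)) = -8*(32 + (-1 - 1/4)) = -8*(32 - 5/4) = -8*123/4 = -246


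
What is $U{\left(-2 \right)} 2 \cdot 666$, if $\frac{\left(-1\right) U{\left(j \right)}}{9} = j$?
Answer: $23976$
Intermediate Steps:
$U{\left(j \right)} = - 9 j$
$U{\left(-2 \right)} 2 \cdot 666 = \left(-9\right) \left(-2\right) 2 \cdot 666 = 18 \cdot 1332 = 23976$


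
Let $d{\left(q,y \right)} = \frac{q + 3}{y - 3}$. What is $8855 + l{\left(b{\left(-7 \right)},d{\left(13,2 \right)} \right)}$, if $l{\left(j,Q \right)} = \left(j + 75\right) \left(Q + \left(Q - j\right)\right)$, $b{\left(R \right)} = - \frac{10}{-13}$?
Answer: $\frac{1076885}{169} \approx 6372.1$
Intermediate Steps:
$d{\left(q,y \right)} = \frac{3 + q}{-3 + y}$
$b{\left(R \right)} = \frac{10}{13}$ ($b{\left(R \right)} = \left(-10\right) \left(- \frac{1}{13}\right) = \frac{10}{13}$)
$l{\left(j,Q \right)} = \left(75 + j\right) \left(- j + 2 Q\right)$
$8855 + l{\left(b{\left(-7 \right)},d{\left(13,2 \right)} \right)} = 8855 + \left(- \left(\frac{10}{13}\right)^{2} - \frac{750}{13} + 150 \frac{3 + 13}{-3 + 2} + 2 \frac{3 + 13}{-3 + 2} \cdot \frac{10}{13}\right) = 8855 + \left(\left(-1\right) \frac{100}{169} - \frac{750}{13} + 150 \frac{1}{-1} \cdot 16 + 2 \frac{1}{-1} \cdot 16 \cdot \frac{10}{13}\right) = 8855 + \left(- \frac{100}{169} - \frac{750}{13} + 150 \left(\left(-1\right) 16\right) + 2 \left(\left(-1\right) 16\right) \frac{10}{13}\right) = 8855 + \left(- \frac{100}{169} - \frac{750}{13} + 150 \left(-16\right) + 2 \left(-16\right) \frac{10}{13}\right) = 8855 - \frac{419610}{169} = \frac{1076885}{169}$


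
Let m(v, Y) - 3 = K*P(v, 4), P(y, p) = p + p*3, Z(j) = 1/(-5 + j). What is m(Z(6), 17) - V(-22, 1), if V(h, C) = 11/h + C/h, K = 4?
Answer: 743/11 ≈ 67.545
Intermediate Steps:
P(y, p) = 4*p (P(y, p) = p + 3*p = 4*p)
m(v, Y) = 67 (m(v, Y) = 3 + 4*(4*4) = 3 + 4*16 = 3 + 64 = 67)
m(Z(6), 17) - V(-22, 1) = 67 - (11 + 1)/(-22) = 67 - (-1)*12/22 = 67 - 1*(-6/11) = 67 + 6/11 = 743/11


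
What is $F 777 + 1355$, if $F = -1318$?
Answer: $-1022731$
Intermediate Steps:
$F 777 + 1355 = \left(-1318\right) 777 + 1355 = -1024086 + 1355 = -1022731$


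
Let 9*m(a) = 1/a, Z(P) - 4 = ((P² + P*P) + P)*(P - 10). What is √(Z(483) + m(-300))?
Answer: √1789450841697/90 ≈ 14863.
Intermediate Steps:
Z(P) = 4 + (-10 + P)*(P + 2*P²) (Z(P) = 4 + ((P² + P*P) + P)*(P - 10) = 4 + ((P² + P²) + P)*(-10 + P) = 4 + (2*P² + P)*(-10 + P) = 4 + (P + 2*P²)*(-10 + P) = 4 + (-10 + P)*(P + 2*P²))
m(a) = 1/(9*a)
√(Z(483) + m(-300)) = √((4 - 19*483² - 10*483 + 2*483³) + (⅑)/(-300)) = √((4 - 19*233289 - 4830 + 2*112678587) + (⅑)*(-1/300)) = √((4 - 4432491 - 4830 + 225357174) - 1/2700) = √(220919857 - 1/2700) = √(596483613899/2700) = √1789450841697/90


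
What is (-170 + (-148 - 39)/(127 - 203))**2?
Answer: 162129289/5776 ≈ 28069.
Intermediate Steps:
(-170 + (-148 - 39)/(127 - 203))**2 = (-170 - 187/(-76))**2 = (-170 - 187*(-1/76))**2 = (-170 + 187/76)**2 = (-12733/76)**2 = 162129289/5776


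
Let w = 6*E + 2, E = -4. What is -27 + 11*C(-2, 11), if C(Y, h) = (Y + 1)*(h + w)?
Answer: 94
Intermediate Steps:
w = -22 (w = 6*(-4) + 2 = -24 + 2 = -22)
C(Y, h) = (1 + Y)*(-22 + h) (C(Y, h) = (Y + 1)*(h - 22) = (1 + Y)*(-22 + h))
-27 + 11*C(-2, 11) = -27 + 11*(-22 + 11 - 22*(-2) - 2*11) = -27 + 11*(-22 + 11 + 44 - 22) = -27 + 11*11 = -27 + 121 = 94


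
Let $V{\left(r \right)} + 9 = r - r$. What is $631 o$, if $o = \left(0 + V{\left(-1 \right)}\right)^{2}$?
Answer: $51111$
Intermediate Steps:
$V{\left(r \right)} = -9$ ($V{\left(r \right)} = -9 + \left(r - r\right) = -9 + 0 = -9$)
$o = 81$ ($o = \left(0 - 9\right)^{2} = \left(-9\right)^{2} = 81$)
$631 o = 631 \cdot 81 = 51111$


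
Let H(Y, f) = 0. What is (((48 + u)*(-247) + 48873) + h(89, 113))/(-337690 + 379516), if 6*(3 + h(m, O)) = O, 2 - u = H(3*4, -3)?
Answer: 219233/250956 ≈ 0.87359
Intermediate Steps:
u = 2 (u = 2 - 1*0 = 2 + 0 = 2)
h(m, O) = -3 + O/6
(((48 + u)*(-247) + 48873) + h(89, 113))/(-337690 + 379516) = (((48 + 2)*(-247) + 48873) + (-3 + (⅙)*113))/(-337690 + 379516) = ((50*(-247) + 48873) + (-3 + 113/6))/41826 = ((-12350 + 48873) + 95/6)*(1/41826) = (36523 + 95/6)*(1/41826) = (219233/6)*(1/41826) = 219233/250956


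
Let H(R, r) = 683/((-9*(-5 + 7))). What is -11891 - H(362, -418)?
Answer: -213355/18 ≈ -11853.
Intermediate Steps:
H(R, r) = -683/18 (H(R, r) = 683/((-9*2)) = 683/(-18) = 683*(-1/18) = -683/18)
-11891 - H(362, -418) = -11891 - 1*(-683/18) = -11891 + 683/18 = -213355/18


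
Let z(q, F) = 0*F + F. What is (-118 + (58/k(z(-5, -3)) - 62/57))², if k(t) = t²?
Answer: 371024644/29241 ≈ 12689.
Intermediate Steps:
z(q, F) = F (z(q, F) = 0 + F = F)
(-118 + (58/k(z(-5, -3)) - 62/57))² = (-118 + (58/((-3)²) - 62/57))² = (-118 + (58/9 - 62*1/57))² = (-118 + (58*(⅑) - 62/57))² = (-118 + (58/9 - 62/57))² = (-118 + 916/171)² = (-19262/171)² = 371024644/29241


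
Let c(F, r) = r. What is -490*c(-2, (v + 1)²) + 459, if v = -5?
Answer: -7381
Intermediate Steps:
-490*c(-2, (v + 1)²) + 459 = -490*(-5 + 1)² + 459 = -490*(-4)² + 459 = -490*16 + 459 = -7840 + 459 = -7381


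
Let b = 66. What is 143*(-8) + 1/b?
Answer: -75503/66 ≈ -1144.0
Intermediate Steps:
143*(-8) + 1/b = 143*(-8) + 1/66 = -1144 + 1/66 = -75503/66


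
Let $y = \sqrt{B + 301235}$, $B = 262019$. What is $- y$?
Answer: $- \sqrt{563254} \approx -750.5$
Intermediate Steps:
$y = \sqrt{563254}$ ($y = \sqrt{262019 + 301235} = \sqrt{563254} \approx 750.5$)
$- y = - \sqrt{563254}$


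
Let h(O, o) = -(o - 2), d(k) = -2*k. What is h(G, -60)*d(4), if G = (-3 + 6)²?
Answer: -496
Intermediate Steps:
G = 9 (G = 3² = 9)
h(O, o) = 2 - o (h(O, o) = -(-2 + o) = 2 - o)
h(G, -60)*d(4) = (2 - 1*(-60))*(-2*4) = (2 + 60)*(-8) = 62*(-8) = -496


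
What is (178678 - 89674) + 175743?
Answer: 264747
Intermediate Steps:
(178678 - 89674) + 175743 = 89004 + 175743 = 264747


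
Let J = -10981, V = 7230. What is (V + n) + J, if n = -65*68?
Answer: -8171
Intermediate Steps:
n = -4420
(V + n) + J = (7230 - 4420) - 10981 = 2810 - 10981 = -8171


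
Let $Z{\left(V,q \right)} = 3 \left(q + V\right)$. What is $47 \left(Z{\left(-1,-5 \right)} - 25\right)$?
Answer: $-2021$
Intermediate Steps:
$Z{\left(V,q \right)} = 3 V + 3 q$ ($Z{\left(V,q \right)} = 3 \left(V + q\right) = 3 V + 3 q$)
$47 \left(Z{\left(-1,-5 \right)} - 25\right) = 47 \left(\left(3 \left(-1\right) + 3 \left(-5\right)\right) - 25\right) = 47 \left(\left(-3 - 15\right) - 25\right) = 47 \left(-18 - 25\right) = 47 \left(-43\right) = -2021$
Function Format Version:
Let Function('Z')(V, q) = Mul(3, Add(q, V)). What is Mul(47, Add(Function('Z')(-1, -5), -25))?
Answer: -2021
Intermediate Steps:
Function('Z')(V, q) = Add(Mul(3, V), Mul(3, q)) (Function('Z')(V, q) = Mul(3, Add(V, q)) = Add(Mul(3, V), Mul(3, q)))
Mul(47, Add(Function('Z')(-1, -5), -25)) = Mul(47, Add(Add(Mul(3, -1), Mul(3, -5)), -25)) = Mul(47, Add(Add(-3, -15), -25)) = Mul(47, Add(-18, -25)) = Mul(47, -43) = -2021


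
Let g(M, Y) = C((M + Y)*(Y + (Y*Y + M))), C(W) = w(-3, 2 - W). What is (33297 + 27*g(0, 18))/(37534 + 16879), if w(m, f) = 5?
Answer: 33432/54413 ≈ 0.61441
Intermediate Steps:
C(W) = 5
g(M, Y) = 5
(33297 + 27*g(0, 18))/(37534 + 16879) = (33297 + 27*5)/(37534 + 16879) = (33297 + 135)/54413 = 33432*(1/54413) = 33432/54413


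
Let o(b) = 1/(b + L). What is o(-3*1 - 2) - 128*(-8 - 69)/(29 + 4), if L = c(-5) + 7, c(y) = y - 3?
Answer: 597/2 ≈ 298.50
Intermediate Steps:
c(y) = -3 + y
L = -1 (L = (-3 - 5) + 7 = -8 + 7 = -1)
o(b) = 1/(-1 + b) (o(b) = 1/(b - 1) = 1/(-1 + b))
o(-3*1 - 2) - 128*(-8 - 69)/(29 + 4) = 1/(-1 + (-3*1 - 2)) - 128*(-8 - 69)/(29 + 4) = 1/(-1 + (-3 - 2)) - (-9856)/33 = 1/(-1 - 5) - (-9856)/33 = 1/(-6) - 128*(-7/3) = -⅙ + 896/3 = 597/2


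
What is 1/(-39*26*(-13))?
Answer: 1/13182 ≈ 7.5861e-5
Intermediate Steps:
1/(-39*26*(-13)) = 1/(-1014*(-13)) = 1/13182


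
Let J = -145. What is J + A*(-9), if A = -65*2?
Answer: 1025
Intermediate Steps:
A = -130
J + A*(-9) = -145 - 130*(-9) = -145 + 1170 = 1025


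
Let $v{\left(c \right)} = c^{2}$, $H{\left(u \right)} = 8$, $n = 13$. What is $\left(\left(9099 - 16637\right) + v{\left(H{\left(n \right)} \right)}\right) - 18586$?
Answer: $-26060$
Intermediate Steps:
$\left(\left(9099 - 16637\right) + v{\left(H{\left(n \right)} \right)}\right) - 18586 = \left(\left(9099 - 16637\right) + 8^{2}\right) - 18586 = \left(\left(9099 - 16637\right) + 64\right) - 18586 = \left(-7538 + 64\right) - 18586 = -7474 - 18586 = -26060$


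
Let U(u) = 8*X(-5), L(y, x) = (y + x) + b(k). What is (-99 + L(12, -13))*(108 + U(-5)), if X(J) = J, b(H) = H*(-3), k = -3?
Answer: -6188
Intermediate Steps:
b(H) = -3*H
L(y, x) = 9 + x + y (L(y, x) = (y + x) - 3*(-3) = (x + y) + 9 = 9 + x + y)
U(u) = -40 (U(u) = 8*(-5) = -40)
(-99 + L(12, -13))*(108 + U(-5)) = (-99 + (9 - 13 + 12))*(108 - 40) = (-99 + 8)*68 = -91*68 = -6188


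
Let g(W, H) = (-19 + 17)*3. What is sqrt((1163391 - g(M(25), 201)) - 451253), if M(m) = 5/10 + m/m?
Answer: 4*sqrt(44509) ≈ 843.89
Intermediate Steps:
M(m) = 3/2 (M(m) = 5*(1/10) + 1 = 1/2 + 1 = 3/2)
g(W, H) = -6 (g(W, H) = -2*3 = -6)
sqrt((1163391 - g(M(25), 201)) - 451253) = sqrt((1163391 - 1*(-6)) - 451253) = sqrt((1163391 + 6) - 451253) = sqrt(1163397 - 451253) = sqrt(712144) = 4*sqrt(44509)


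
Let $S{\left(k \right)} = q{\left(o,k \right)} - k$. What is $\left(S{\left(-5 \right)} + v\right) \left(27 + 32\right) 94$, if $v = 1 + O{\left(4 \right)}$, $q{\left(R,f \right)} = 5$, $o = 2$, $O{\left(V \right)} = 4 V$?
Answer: $149742$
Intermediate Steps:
$S{\left(k \right)} = 5 - k$
$v = 17$ ($v = 1 + 4 \cdot 4 = 1 + 16 = 17$)
$\left(S{\left(-5 \right)} + v\right) \left(27 + 32\right) 94 = \left(\left(5 - -5\right) + 17\right) \left(27 + 32\right) 94 = \left(\left(5 + 5\right) + 17\right) 59 \cdot 94 = \left(10 + 17\right) 59 \cdot 94 = 27 \cdot 59 \cdot 94 = 1593 \cdot 94 = 149742$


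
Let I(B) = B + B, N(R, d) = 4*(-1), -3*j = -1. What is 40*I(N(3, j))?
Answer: -320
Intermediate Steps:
j = ⅓ (j = -⅓*(-1) = ⅓ ≈ 0.33333)
N(R, d) = -4
I(B) = 2*B
40*I(N(3, j)) = 40*(2*(-4)) = 40*(-8) = -320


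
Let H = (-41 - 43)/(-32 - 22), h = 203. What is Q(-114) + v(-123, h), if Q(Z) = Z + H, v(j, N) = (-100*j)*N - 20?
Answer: 22470908/9 ≈ 2.4968e+6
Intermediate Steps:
H = 14/9 (H = -84/(-54) = -84*(-1/54) = 14/9 ≈ 1.5556)
v(j, N) = -20 - 100*N*j (v(j, N) = -100*N*j - 20 = -20 - 100*N*j)
Q(Z) = 14/9 + Z (Q(Z) = Z + 14/9 = 14/9 + Z)
Q(-114) + v(-123, h) = (14/9 - 114) + (-20 - 100*203*(-123)) = -1012/9 + (-20 + 2496900) = -1012/9 + 2496880 = 22470908/9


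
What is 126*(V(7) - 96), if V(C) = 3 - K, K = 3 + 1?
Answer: -12222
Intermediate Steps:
K = 4
V(C) = -1 (V(C) = 3 - 1*4 = 3 - 4 = -1)
126*(V(7) - 96) = 126*(-1 - 96) = 126*(-97) = -12222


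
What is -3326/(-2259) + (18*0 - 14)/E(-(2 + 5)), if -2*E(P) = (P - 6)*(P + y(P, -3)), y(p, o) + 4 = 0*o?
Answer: 538870/323037 ≈ 1.6681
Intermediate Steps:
y(p, o) = -4 (y(p, o) = -4 + 0*o = -4 + 0 = -4)
E(P) = -(-6 + P)*(-4 + P)/2 (E(P) = -(P - 6)*(P - 4)/2 = -(-6 + P)*(-4 + P)/2)
-3326/(-2259) + (18*0 - 14)/E(-(2 + 5)) = -3326/(-2259) + (18*0 - 14)/(-12 + 5*(-(2 + 5)) - (2 + 5)²/2) = -3326*(-1/2259) + (0 - 14)/(-12 + 5*(-1*7) - (-1*7)²/2) = 3326/2259 - 14/(-12 + 5*(-7) - ½*(-7)²) = 3326/2259 - 14/(-12 - 35 - ½*49) = 3326/2259 - 14/(-12 - 35 - 49/2) = 3326/2259 - 14/(-143/2) = 3326/2259 - 14*(-2/143) = 3326/2259 + 28/143 = 538870/323037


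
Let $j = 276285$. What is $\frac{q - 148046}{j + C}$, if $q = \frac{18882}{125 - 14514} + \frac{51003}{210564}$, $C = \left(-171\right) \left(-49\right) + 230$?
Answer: $- \frac{49839312404833}{95908153165336} \approx -0.51966$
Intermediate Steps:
$C = 8609$ ($C = 8379 + 230 = 8609$)
$q = - \frac{360220809}{336645044}$ ($q = \frac{18882}{125 - 14514} + 51003 \cdot \frac{1}{210564} = \frac{18882}{-14389} + \frac{5667}{23396} = 18882 \left(- \frac{1}{14389}\right) + \frac{5667}{23396} = - \frac{18882}{14389} + \frac{5667}{23396} = - \frac{360220809}{336645044} \approx -1.07$)
$\frac{q - 148046}{j + C} = \frac{- \frac{360220809}{336645044} - 148046}{276285 + 8609} = - \frac{49839312404833}{336645044 \cdot 284894} = \left(- \frac{49839312404833}{336645044}\right) \frac{1}{284894} = - \frac{49839312404833}{95908153165336}$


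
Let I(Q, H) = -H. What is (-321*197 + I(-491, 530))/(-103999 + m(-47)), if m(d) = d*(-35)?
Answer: 63767/102354 ≈ 0.62300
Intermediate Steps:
m(d) = -35*d
(-321*197 + I(-491, 530))/(-103999 + m(-47)) = (-321*197 - 1*530)/(-103999 - 35*(-47)) = (-63237 - 530)/(-103999 + 1645) = -63767/(-102354) = -63767*(-1/102354) = 63767/102354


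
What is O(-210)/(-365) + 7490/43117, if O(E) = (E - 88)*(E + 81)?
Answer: -1654769864/15737705 ≈ -105.15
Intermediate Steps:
O(E) = (-88 + E)*(81 + E)
O(-210)/(-365) + 7490/43117 = (-7128 + (-210)² - 7*(-210))/(-365) + 7490/43117 = (-7128 + 44100 + 1470)*(-1/365) + 7490*(1/43117) = 38442*(-1/365) + 7490/43117 = -38442/365 + 7490/43117 = -1654769864/15737705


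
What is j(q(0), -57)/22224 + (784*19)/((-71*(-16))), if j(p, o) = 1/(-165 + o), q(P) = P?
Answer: 4593300697/350294688 ≈ 13.113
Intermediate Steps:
j(q(0), -57)/22224 + (784*19)/((-71*(-16))) = 1/(-165 - 57*22224) + (784*19)/((-71*(-16))) = (1/22224)/(-222) + 14896/1136 = -1/222*1/22224 + 14896*(1/1136) = -1/4933728 + 931/71 = 4593300697/350294688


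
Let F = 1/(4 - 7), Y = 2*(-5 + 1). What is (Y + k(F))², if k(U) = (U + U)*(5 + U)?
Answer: 10000/81 ≈ 123.46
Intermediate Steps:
Y = -8 (Y = 2*(-4) = -8)
F = -⅓ (F = 1/(-3) = -⅓ ≈ -0.33333)
k(U) = 2*U*(5 + U) (k(U) = (2*U)*(5 + U) = 2*U*(5 + U))
(Y + k(F))² = (-8 + 2*(-⅓)*(5 - ⅓))² = (-8 + 2*(-⅓)*(14/3))² = (-8 - 28/9)² = (-100/9)² = 10000/81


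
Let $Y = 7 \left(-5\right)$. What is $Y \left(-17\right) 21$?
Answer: $12495$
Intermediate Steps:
$Y = -35$
$Y \left(-17\right) 21 = \left(-35\right) \left(-17\right) 21 = 595 \cdot 21 = 12495$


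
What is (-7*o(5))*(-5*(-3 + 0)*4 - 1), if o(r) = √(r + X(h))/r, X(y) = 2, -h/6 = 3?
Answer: -413*√7/5 ≈ -218.54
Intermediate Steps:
h = -18 (h = -6*3 = -18)
o(r) = √(2 + r)/r (o(r) = √(r + 2)/r = √(2 + r)/r)
(-7*o(5))*(-5*(-3 + 0)*4 - 1) = (-7*√(2 + 5)/5)*(-5*(-3 + 0)*4 - 1) = (-7*√7/5)*(-(-15)*4 - 1) = (-7*√7/5)*(-5*(-12) - 1) = (-7*√7/5)*(60 - 1) = -7*√7/5*59 = -413*√7/5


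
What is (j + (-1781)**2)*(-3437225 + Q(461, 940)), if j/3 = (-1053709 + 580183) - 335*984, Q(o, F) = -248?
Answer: -2620945975999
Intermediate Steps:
j = -2409498 (j = 3*((-1053709 + 580183) - 335*984) = 3*(-473526 - 1*329640) = 3*(-473526 - 329640) = 3*(-803166) = -2409498)
(j + (-1781)**2)*(-3437225 + Q(461, 940)) = (-2409498 + (-1781)**2)*(-3437225 - 248) = (-2409498 + 3171961)*(-3437473) = 762463*(-3437473) = -2620945975999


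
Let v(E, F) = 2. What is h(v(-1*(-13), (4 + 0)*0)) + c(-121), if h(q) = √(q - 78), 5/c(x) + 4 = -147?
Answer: -5/151 + 2*I*√19 ≈ -0.033113 + 8.7178*I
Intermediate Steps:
c(x) = -5/151 (c(x) = 5/(-4 - 147) = 5/(-151) = 5*(-1/151) = -5/151)
h(q) = √(-78 + q)
h(v(-1*(-13), (4 + 0)*0)) + c(-121) = √(-78 + 2) - 5/151 = √(-76) - 5/151 = 2*I*√19 - 5/151 = -5/151 + 2*I*√19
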